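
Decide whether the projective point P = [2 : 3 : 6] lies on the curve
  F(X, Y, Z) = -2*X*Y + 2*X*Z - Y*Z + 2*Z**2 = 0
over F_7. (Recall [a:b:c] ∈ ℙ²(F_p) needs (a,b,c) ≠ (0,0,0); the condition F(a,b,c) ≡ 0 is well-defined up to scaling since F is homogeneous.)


F(2,3,6) ≡ 3 (mod 7); P is NOT on the curve.

Evaluate F(2, 3, 6) term-by-term (mod 7).
  -2*X*Y ↦ -2·2·3·1 = -12
  2*X*Z ↦ 2·2·1·6 = 24
  -Y*Z ↦ -1·1·3·6 = -18
  2*Z**2 ↦ 2·1·1·36 = 72
Sum: F(2, 3, 6) = (-12) + (24) + (-18) + (72) = 66.
Reducing mod 7: 66 ≡ 3 (mod 7).
Since F(a, b, c) ≡ 3 ≠ 0 (mod 7), P does NOT lie on the curve.


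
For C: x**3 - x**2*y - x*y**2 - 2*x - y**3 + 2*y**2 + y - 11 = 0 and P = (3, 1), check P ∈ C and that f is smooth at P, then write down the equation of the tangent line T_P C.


Tangent line at P: 18*x - 13*y - 41 = 0.

Step 1: f(3, 1) = 0, so P lies on C.
Step 2: partial derivatives
  f_x(x, y) = 3*x**2 - 2*x*y - y**2 - 2, f_y(x, y) = -x**2 - 2*x*y - 3*y**2 + 4*y + 1.
  f_x(P) = 18, f_y(P) = -13 (gradient nonzero, so P is smooth).
Step 3: tangent line at P: 18·(x − 3) + -13·(y − 1) = 0.
Expanding: 18*x - 13*y - 41 = 0.


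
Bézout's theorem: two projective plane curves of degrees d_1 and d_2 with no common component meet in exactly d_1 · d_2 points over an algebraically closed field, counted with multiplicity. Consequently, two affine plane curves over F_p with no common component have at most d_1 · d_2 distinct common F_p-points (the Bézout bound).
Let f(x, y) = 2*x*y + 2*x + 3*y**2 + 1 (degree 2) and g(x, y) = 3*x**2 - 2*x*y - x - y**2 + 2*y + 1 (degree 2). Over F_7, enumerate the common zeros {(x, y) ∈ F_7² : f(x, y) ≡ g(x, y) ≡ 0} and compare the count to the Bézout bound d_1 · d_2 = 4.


Common zeros: {(0, 4)}; count = 1; Bézout bound = 4.

deg(f) = 2, deg(g) = 2, so Bézout bound = 4.
Scan x ∈ F_7. For each x, list the y ∈ F_7 with f(x, y) ≡ 0 and those with g(x, y) ≡ 0 (mod 7); the common zeros in that column are the intersection.
  x = 0: f ≡ 0 at y ∈ {3, 4}; g ≡ 0 at y ∈ {4, 5}; common: {4}.
  x = 1: f ≡ 0 at y ∈ ∅; g ≡ 0 at y ∈ ∅; common: ∅.
  x = 2: f ≡ 0 at y ∈ ∅; g ≡ 0 at y ∈ ∅; common: ∅.
  x = 3: f ≡ 0 at y ∈ {0, 5}; g ≡ 0 at y ∈ {4, 6}; common: ∅.
  x = 4: f ≡ 0 at y ∈ ∅; g ≡ 0 at y ∈ ∅; common: ∅.
  x = 5: f ≡ 0 at y ∈ ∅; g ≡ 0 at y ∈ ∅; common: ∅.
  x = 6: f ≡ 0 at y ∈ {1, 2}; g ≡ 0 at y ∈ {5, 6}; common: ∅.
Collecting: common zeros = {(0, 4)}, so the count is 1.
Comparison with the Bézout bound: 1 ≤ 4 = deg(f)·deg(g), as expected for curves with no common component (the affine F_7-count falls short of the bound because intersections may lie at infinity, over extension fields, or carry multiplicity).


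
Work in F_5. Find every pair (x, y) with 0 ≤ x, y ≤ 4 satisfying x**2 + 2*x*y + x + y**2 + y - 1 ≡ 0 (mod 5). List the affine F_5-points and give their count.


Affine F_5-points: {(0, 2), (1, 1), (2, 0), (3, 4), (4, 3)}; count = 5.

For each of the 25 pairs (x, y) ∈ F_5², evaluate f(x, y) mod 5. Record the zeros.
  x = 0: [0↦4, 1↦1, 2↦0, 3↦1, 4↦4]  zeros at y ∈ {2}
  x = 1: [0↦1, 1↦0, 2↦1, 3↦4, 4↦4]  zeros at y ∈ {1}
  x = 2: [0↦0, 1↦1, 2↦4, 3↦4, 4↦1]  zeros at y ∈ {0}
  x = 3: [0↦1, 1↦4, 2↦4, 3↦1, 4↦0]  zeros at y ∈ {4}
  x = 4: [0↦4, 1↦4, 2↦1, 3↦0, 4↦1]  zeros at y ∈ {3}
Collecting zeros: affine points = {(0, 2), (1, 1), (2, 0), (3, 4), (4, 3)}.
Total count |C(F_5)_aff| = 5.


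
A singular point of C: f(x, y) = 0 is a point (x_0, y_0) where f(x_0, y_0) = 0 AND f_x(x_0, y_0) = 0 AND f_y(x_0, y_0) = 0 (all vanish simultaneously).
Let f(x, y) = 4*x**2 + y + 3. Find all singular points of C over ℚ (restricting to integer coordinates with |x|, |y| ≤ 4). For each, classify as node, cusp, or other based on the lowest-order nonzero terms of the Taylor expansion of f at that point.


No singular points in the scanned grid; C is smooth there.

Compute partial derivatives:
  f_x = 8*x.
  f_y = 1.
f_y = 1 is a nonzero constant, so f_y never vanishes: no point (x, y) can satisfy f = f_x = f_y = 0. In particular no (x, y) ∈ {−4, ..., 4}² is singular; the curve is smooth.


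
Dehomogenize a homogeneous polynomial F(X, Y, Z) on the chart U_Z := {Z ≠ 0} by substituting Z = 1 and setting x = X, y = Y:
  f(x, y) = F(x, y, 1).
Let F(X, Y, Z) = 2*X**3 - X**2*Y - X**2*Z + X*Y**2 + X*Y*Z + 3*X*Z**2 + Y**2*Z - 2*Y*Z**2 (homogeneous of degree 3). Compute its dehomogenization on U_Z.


f(x, y) = 2*x**3 - x**2*y - x**2 + x*y**2 + x*y + 3*x + y**2 - 2*y

On U_Z we set Z = 1. Each monomial c·X^i·Y^j·Z^k in F becomes c·x^i·y^j·1^k = c·x^i·y^j.
Substituting Z = 1: F(X, Y, 1) = 2*x**3 - x**2*y - x**2 + x*y**2 + x*y + 3*x + y**2 - 2*y.
Note: deg(f) ≤ deg(F) = 3; strict inequality happens when F is divisible by Z (lost terms).


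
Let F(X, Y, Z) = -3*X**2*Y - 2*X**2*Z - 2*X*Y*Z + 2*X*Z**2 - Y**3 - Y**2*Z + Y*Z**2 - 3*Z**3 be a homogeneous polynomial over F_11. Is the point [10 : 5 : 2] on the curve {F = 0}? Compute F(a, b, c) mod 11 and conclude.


F(10,5,2) ≡ 1 (mod 11); P is NOT on the curve.

Evaluate F(10, 5, 2) term-by-term (mod 11).
  -3*X**2*Y ↦ -3·100·5·1 = -1500
  -2*X**2*Z ↦ -2·100·1·2 = -400
  -2*X*Y*Z ↦ -2·10·5·2 = -200
  2*X*Z**2 ↦ 2·10·1·4 = 80
  -Y**3 ↦ -1·1·125·1 = -125
  -Y**2*Z ↦ -1·1·25·2 = -50
  Y*Z**2 ↦ 1·1·5·4 = 20
  -3*Z**3 ↦ -3·1·1·8 = -24
Sum: F(10, 5, 2) = (-1500) + (-400) + (-200) + (80) + (-125) + (-50) + (20) + (-24) = -2199.
Reducing mod 11: -2199 ≡ 1 (mod 11).
Since F(a, b, c) ≡ 1 ≠ 0 (mod 11), P does NOT lie on the curve.


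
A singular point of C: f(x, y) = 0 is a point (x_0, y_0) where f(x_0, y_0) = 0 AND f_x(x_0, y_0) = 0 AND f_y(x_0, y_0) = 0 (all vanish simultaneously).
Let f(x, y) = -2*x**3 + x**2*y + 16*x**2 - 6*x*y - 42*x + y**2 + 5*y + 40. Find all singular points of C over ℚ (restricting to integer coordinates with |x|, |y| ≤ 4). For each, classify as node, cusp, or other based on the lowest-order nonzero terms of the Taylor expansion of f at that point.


Singular points: {(3, 2)}; classification: cusp.

Compute partial derivatives:
  f_x = -6*x**2 + 2*x*y + 32*x - 6*y - 42.
  f_y = x**2 - 6*x + 2*y + 5.
Scan x_0 ∈ {−4, ..., 4}. For each x_0, f_y(x_0, y) is a polynomial in y; find its integer roots y ∈ {−4, ..., 4}, then test f_x and f at those candidates.
  x = -4: f_y(-4, y) = 2*y + 45; no integer root y with |y| ≤ 4.
  x = -3: f_y(-3, y) = 2*y + 32; no integer root y with |y| ≤ 4.
  x = -2: f_y(-2, y) = 2*y + 21; no integer root y with |y| ≤ 4.
  x = -1: f_y(-1, y) = 2*y + 12; no integer root y with |y| ≤ 4.
  x = 0: f_y(0, y) = 2*y + 5; no integer root y with |y| ≤ 4.
  x = 1: f_y(1, y) = 2*y; vanishes at y ∈ {0}. (1, 0): f_x = -16 ≠ 0.
  x = 2: f_y(2, y) = 2*y - 3; no integer root y with |y| ≤ 4.
  x = 3: f_y(3, y) = 2*y - 4; vanishes at y ∈ {2}. (3, 2): f_x = 0, f = 0 — SINGULAR.
  x = 4: f_y(4, y) = 2*y - 3; no integer root y with |y| ≤ 4.
Only singular point on the grid: (3, 2).
Classify: substitute x = 3 + u, y = 2 + v and expand: f = -2*u**3 + u**2*v + v**2.
No constant or linear terms (consistent with a singular point). Quadratic part: v**2. Cubic part: -2*u**3 + u**2*v.
The quadratic part v**2 is a perfect square, so there is a single (double) tangent line v = 0, i.e. y = 2. Restricting the cubic part to that line (v = 0) leaves -2*u**3 ≠ 0, so f is not divisible by v and the branch is v² ≈ 2*u**3 to lowest order — this is a cusp.
Classification: cusp.


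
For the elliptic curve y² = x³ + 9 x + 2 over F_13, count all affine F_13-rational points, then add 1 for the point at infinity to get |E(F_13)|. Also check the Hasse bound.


Affine points = {(1, 5), (1, 8), (3, 2), (3, 11), (5, 4), (5, 9), (6, 5), (6, 8), (8, 1), (8, 12), (10, 0)}; affine count = 11; |E(F_13)| = 12.

Discriminant check: Δ ∝ 4a³ + 27b² = 4·9³ + 27·2² = 4·729 + 27·4 ≡ 8 (mod 13). Nonzero ⇒ E is nonsingular.
For each x ∈ F_13, compute rhs = x³ + 9·x + 2 mod 13, then count y ∈ F_13 with y² ≡ rhs.
  x = 0: rhs = 2, matching y values: none (0 points).
  x = 1: rhs = 12, matching y values: 5, 8 (2 points).
  x = 2: rhs = 2, matching y values: none (0 points).
  x = 3: rhs = 4, matching y values: 2, 11 (2 points).
  x = 4: rhs = 11, matching y values: none (0 points).
  x = 5: rhs = 3, matching y values: 4, 9 (2 points).
  x = 6: rhs = 12, matching y values: 5, 8 (2 points).
  x = 7: rhs = 5, matching y values: none (0 points).
  x = 8: rhs = 1, matching y values: 1, 12 (2 points).
  x = 9: rhs = 6, matching y values: none (0 points).
  x = 10: rhs = 0, matching y values: 0 (1 points).
  x = 11: rhs = 2, matching y values: none (0 points).
  x = 12: rhs = 5, matching y values: none (0 points).
Total affine count: 11.
Full point count |E(F_13)| = 11 + 1 = 12.
Hasse bound: |12 − (13+1)| = |-2| = 2 ≤ 2√13 ≈ 7.2111 ✓.


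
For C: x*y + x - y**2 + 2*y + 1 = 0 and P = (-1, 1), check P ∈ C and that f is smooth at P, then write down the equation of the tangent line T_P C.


Tangent line at P: 2*x - y + 3 = 0.

Step 1: f(-1, 1) = 0, so P lies on C.
Step 2: partial derivatives
  f_x(x, y) = y + 1, f_y(x, y) = x - 2*y + 2.
  f_x(P) = 2, f_y(P) = -1 (gradient nonzero, so P is smooth).
Step 3: tangent line at P: 2·(x − -1) + -1·(y − 1) = 0.
Expanding: 2*x - y + 3 = 0.


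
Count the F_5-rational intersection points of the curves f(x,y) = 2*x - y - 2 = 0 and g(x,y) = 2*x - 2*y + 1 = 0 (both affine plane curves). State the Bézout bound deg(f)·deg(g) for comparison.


Common zeros: {(0, 3)}; count = 1; Bézout bound = 1.

deg(f) = 1, deg(g) = 1, so Bézout bound = 1.
Scan x ∈ F_5. For each x, list the y ∈ F_5 with f(x, y) ≡ 0 and those with g(x, y) ≡ 0 (mod 5); the common zeros in that column are the intersection.
  x = 0: f ≡ 0 at y ∈ {3}; g ≡ 0 at y ∈ {3}; common: {3}.
  x = 1: f ≡ 0 at y ∈ {0}; g ≡ 0 at y ∈ {4}; common: ∅.
  x = 2: f ≡ 0 at y ∈ {2}; g ≡ 0 at y ∈ {0}; common: ∅.
  x = 3: f ≡ 0 at y ∈ {4}; g ≡ 0 at y ∈ {1}; common: ∅.
  x = 4: f ≡ 0 at y ∈ {1}; g ≡ 0 at y ∈ {2}; common: ∅.
Collecting: common zeros = {(0, 3)}, so the count is 1.
Comparison with the Bézout bound: 1 ≤ 1 = deg(f)·deg(g), as expected for curves with no common component (the bound is attained).


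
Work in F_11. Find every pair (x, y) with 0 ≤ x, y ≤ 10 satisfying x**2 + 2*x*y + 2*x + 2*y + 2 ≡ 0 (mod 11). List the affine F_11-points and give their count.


Affine F_11-points: {(0, 10), (1, 7), (2, 2), (3, 2), (4, 4), (5, 7), (6, 9), (7, 9), (8, 4), (9, 1)}; count = 10.

For each of the 121 pairs (x, y) ∈ F_11², evaluate f(x, y) mod 11. Record the zeros.
  x = 0: [0↦2, 1↦4, 2↦6, 3↦8, 4↦10, 5↦1, 6↦3, 7↦5, 8↦7, 9↦9, 10↦0]  zeros at y ∈ {10}
  x = 1: [0↦5, 1↦9, 2↦2, 3↦6, 4↦10, 5↦3, 6↦7, 7↦0, 8↦4, 9↦8, 10↦1]  zeros at y ∈ {7}
  x = 2: [0↦10, 1↦5, 2↦0, 3↦6, 4↦1, 5↦7, 6↦2, 7↦8, 8↦3, 9↦9, 10↦4]  zeros at y ∈ {2}
  x = 3: [0↦6, 1↦3, 2↦0, 3↦8, 4↦5, 5↦2, 6↦10, 7↦7, 8↦4, 9↦1, 10↦9]  zeros at y ∈ {2}
  x = 4: [0↦4, 1↦3, 2↦2, 3↦1, 4↦0, 5↦10, 6↦9, 7↦8, 8↦7, 9↦6, 10↦5]  zeros at y ∈ {4}
  x = 5: [0↦4, 1↦5, 2↦6, 3↦7, 4↦8, 5↦9, 6↦10, 7↦0, 8↦1, 9↦2, 10↦3]  zeros at y ∈ {7}
  x = 6: [0↦6, 1↦9, 2↦1, 3↦4, 4↦7, 5↦10, 6↦2, 7↦5, 8↦8, 9↦0, 10↦3]  zeros at y ∈ {9}
  x = 7: [0↦10, 1↦4, 2↦9, 3↦3, 4↦8, 5↦2, 6↦7, 7↦1, 8↦6, 9↦0, 10↦5]  zeros at y ∈ {9}
  x = 8: [0↦5, 1↦1, 2↦8, 3↦4, 4↦0, 5↦7, 6↦3, 7↦10, 8↦6, 9↦2, 10↦9]  zeros at y ∈ {4}
  x = 9: [0↦2, 1↦0, 2↦9, 3↦7, 4↦5, 5↦3, 6↦1, 7↦10, 8↦8, 9↦6, 10↦4]  zeros at y ∈ {1}
  x = 10: [0↦1, 1↦1, 2↦1, 3↦1, 4↦1, 5↦1, 6↦1, 7↦1, 8↦1, 9↦1, 10↦1]  zeros at y ∈ ∅
Collecting zeros: affine points = {(0, 10), (1, 7), (2, 2), (3, 2), (4, 4), (5, 7), (6, 9), (7, 9), (8, 4), (9, 1)}.
Total count |C(F_11)_aff| = 10.


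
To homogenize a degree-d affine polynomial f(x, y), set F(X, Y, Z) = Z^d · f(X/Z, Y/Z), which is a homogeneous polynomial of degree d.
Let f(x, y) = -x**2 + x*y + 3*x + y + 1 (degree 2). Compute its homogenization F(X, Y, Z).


F(X, Y, Z) = -X**2 + X*Y + 3*X*Z + Y*Z + Z**2

deg(f) = 2.
Substitute x = X/Z, y = Y/Z into f, then multiply by Z^2.
  monomial -1·x^2·y^0 ↦ -1·X^2·Y^0·Z^0.
  monomial 1·x^1·y^1 ↦ 1·X^1·Y^1·Z^0.
  monomial 3·x^1·y^0 ↦ 3·X^1·Y^0·Z^1.
  monomial 1·x^0·y^1 ↦ 1·X^0·Y^1·Z^1.
  monomial 1·x^0·y^0 ↦ 1·X^0·Y^0·Z^2.
Collecting: F(X, Y, Z) = -X**2 + X*Y + 3*X*Z + Y*Z + Z**2.


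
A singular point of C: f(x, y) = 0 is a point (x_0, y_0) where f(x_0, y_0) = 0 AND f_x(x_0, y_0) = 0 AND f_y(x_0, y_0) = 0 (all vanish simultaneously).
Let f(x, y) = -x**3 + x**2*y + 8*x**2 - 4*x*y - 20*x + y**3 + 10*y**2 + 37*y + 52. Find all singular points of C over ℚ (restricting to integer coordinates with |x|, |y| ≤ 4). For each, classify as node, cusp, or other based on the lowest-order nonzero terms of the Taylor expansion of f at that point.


Singular points: {(2, -3)}; classification: node.

Compute partial derivatives:
  f_x = -3*x**2 + 2*x*y + 16*x - 4*y - 20.
  f_y = x**2 - 4*x + 3*y**2 + 20*y + 37.
Scan x_0 ∈ {−4, ..., 4}. For each x_0, f_y(x_0, y) is a polynomial in y; find its integer roots y ∈ {−4, ..., 4}, then test f_x and f at those candidates.
  x = -4: f_y(-4, y) = 3*y**2 + 20*y + 69; no integer root y with |y| ≤ 4.
  x = -3: f_y(-3, y) = 3*y**2 + 20*y + 58; no integer root y with |y| ≤ 4.
  x = -2: f_y(-2, y) = 3*y**2 + 20*y + 49; no integer root y with |y| ≤ 4.
  x = -1: f_y(-1, y) = 3*y**2 + 20*y + 42; no integer root y with |y| ≤ 4.
  x = 0: f_y(0, y) = 3*y**2 + 20*y + 37; no integer root y with |y| ≤ 4.
  x = 1: f_y(1, y) = 3*y**2 + 20*y + 34; no integer root y with |y| ≤ 4.
  x = 2: f_y(2, y) = 3*y**2 + 20*y + 33; vanishes at y ∈ {-3}. (2, -3): f_x = 0, f = 0 — SINGULAR.
  x = 3: f_y(3, y) = 3*y**2 + 20*y + 34; no integer root y with |y| ≤ 4.
  x = 4: f_y(4, y) = 3*y**2 + 20*y + 37; no integer root y with |y| ≤ 4.
Only singular point on the grid: (2, -3).
Classify: substitute x = 2 + u, y = -3 + v and expand: f = -u**3 + u**2*v - u**2 + v**3 + v**2.
No constant or linear terms (consistent with a singular point). Quadratic part: -u**2 + v**2. Cubic part: -u**3 + u**2*v + v**3.
The quadratic part v**2 - u**2 = (v − u)(v + u) splits into two distinct linear factors, so there are two distinct tangent lines y − -3 = ±(x − 2) — this is a node (ordinary double point).
Classification: node.


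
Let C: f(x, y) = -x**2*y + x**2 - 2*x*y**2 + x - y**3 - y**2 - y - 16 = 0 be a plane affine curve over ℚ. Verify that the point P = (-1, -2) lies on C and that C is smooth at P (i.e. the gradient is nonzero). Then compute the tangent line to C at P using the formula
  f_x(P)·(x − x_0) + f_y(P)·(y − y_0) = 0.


Tangent line at P: -13*x - 18*y - 49 = 0.

Step 1: f(-1, -2) = 0, so P lies on C.
Step 2: partial derivatives
  f_x(x, y) = -2*x*y + 2*x - 2*y**2 + 1, f_y(x, y) = -x**2 - 4*x*y - 3*y**2 - 2*y - 1.
  f_x(P) = -13, f_y(P) = -18 (gradient nonzero, so P is smooth).
Step 3: tangent line at P: -13·(x − -1) + -18·(y − -2) = 0.
Expanding: -13*x - 18*y - 49 = 0.


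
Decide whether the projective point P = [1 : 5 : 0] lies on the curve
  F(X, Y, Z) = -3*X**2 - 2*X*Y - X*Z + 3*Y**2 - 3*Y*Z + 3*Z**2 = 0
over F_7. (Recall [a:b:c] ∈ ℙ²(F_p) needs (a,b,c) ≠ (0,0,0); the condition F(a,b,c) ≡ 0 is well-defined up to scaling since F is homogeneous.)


F(1,5,0) ≡ 6 (mod 7); P is NOT on the curve.

Evaluate F(1, 5, 0) term-by-term (mod 7).
  -3*X**2 ↦ -3·1·1·1 = -3
  -2*X*Y ↦ -2·1·5·1 = -10
  -X*Z ↦ -1·1·1·0 = 0
  3*Y**2 ↦ 3·1·25·1 = 75
  -3*Y*Z ↦ -3·1·5·0 = 0
  3*Z**2 ↦ 3·1·1·0 = 0
Sum: F(1, 5, 0) = (-3) + (-10) + (0) + (75) + (0) + (0) = 62.
Reducing mod 7: 62 ≡ 6 (mod 7).
Since F(a, b, c) ≡ 6 ≠ 0 (mod 7), P does NOT lie on the curve.


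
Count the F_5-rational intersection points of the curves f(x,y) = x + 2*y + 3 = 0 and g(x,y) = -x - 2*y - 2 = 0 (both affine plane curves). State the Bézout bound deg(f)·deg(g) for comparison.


Common zeros: ∅; count = 0; Bézout bound = 1.

deg(f) = 1, deg(g) = 1, so Bézout bound = 1.
Scan x ∈ F_5. For each x, list the y ∈ F_5 with f(x, y) ≡ 0 and those with g(x, y) ≡ 0 (mod 5); the common zeros in that column are the intersection.
  x = 0: f ≡ 0 at y ∈ {1}; g ≡ 0 at y ∈ {4}; common: ∅.
  x = 1: f ≡ 0 at y ∈ {3}; g ≡ 0 at y ∈ {1}; common: ∅.
  x = 2: f ≡ 0 at y ∈ {0}; g ≡ 0 at y ∈ {3}; common: ∅.
  x = 3: f ≡ 0 at y ∈ {2}; g ≡ 0 at y ∈ {0}; common: ∅.
  x = 4: f ≡ 0 at y ∈ {4}; g ≡ 0 at y ∈ {2}; common: ∅.
Collecting: common zeros = ∅, so the count is 0.
Comparison with the Bézout bound: 0 ≤ 1 = deg(f)·deg(g), as expected for curves with no common component (the affine F_5-count falls short of the bound because intersections may lie at infinity, over extension fields, or carry multiplicity).


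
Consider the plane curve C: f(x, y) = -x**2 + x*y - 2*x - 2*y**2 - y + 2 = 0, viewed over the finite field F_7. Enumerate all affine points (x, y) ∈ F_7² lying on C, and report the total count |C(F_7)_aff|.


Affine F_7-points: {(2, 1), (2, 3), (4, 1), (4, 4), (5, 4), (5, 5), (6, 3)}; count = 7.

For each of the 49 pairs (x, y) ∈ F_7², evaluate f(x, y) mod 7. Record the zeros.
  x = 0: [0↦2, 1↦6, 2↦6, 3↦2, 4↦1, 5↦3, 6↦1]  zeros at y ∈ ∅
  x = 1: [0↦6, 1↦4, 2↦5, 3↦2, 4↦2, 5↦5, 6↦4]  zeros at y ∈ ∅
  x = 2: [0↦1, 1↦0, 2↦2, 3↦0, 4↦1, 5↦5, 6↦5]  zeros at y ∈ {1, 3}
  x = 3: [0↦1, 1↦1, 2↦4, 3↦3, 4↦5, 5↦3, 6↦4]  zeros at y ∈ ∅
  x = 4: [0↦6, 1↦0, 2↦4, 3↦4, 4↦0, 5↦6, 6↦1]  zeros at y ∈ {1, 4}
  x = 5: [0↦2, 1↦4, 2↦2, 3↦3, 4↦0, 5↦0, 6↦3]  zeros at y ∈ {4, 5}
  x = 6: [0↦3, 1↦6, 2↦5, 3↦0, 4↦5, 5↦6, 6↦3]  zeros at y ∈ {3}
Collecting zeros: affine points = {(2, 1), (2, 3), (4, 1), (4, 4), (5, 4), (5, 5), (6, 3)}.
Total count |C(F_7)_aff| = 7.


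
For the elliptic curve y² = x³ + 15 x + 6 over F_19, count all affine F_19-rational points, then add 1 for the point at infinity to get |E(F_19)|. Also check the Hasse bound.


Affine points = {(0, 5), (0, 14), (2, 5), (2, 14), (4, 4), (4, 15), (5, 4), (5, 15), (7, 6), (7, 13), (8, 7), (8, 12), (10, 4), (10, 15), (11, 1), (11, 18), (13, 2), (13, 17), (17, 5), (17, 14), (18, 3), (18, 16)}; affine count = 22; |E(F_19)| = 23.

Discriminant check: Δ ∝ 4a³ + 27b² = 4·15³ + 27·6² = 4·3375 + 27·36 ≡ 13 (mod 19). Nonzero ⇒ E is nonsingular.
For each x ∈ F_19, compute rhs = x³ + 15·x + 6 mod 19, then count y ∈ F_19 with y² ≡ rhs.
  x = 0: rhs = 6, matching y values: 5, 14 (2 points).
  x = 1: rhs = 3, matching y values: none (0 points).
  x = 2: rhs = 6, matching y values: 5, 14 (2 points).
  x = 3: rhs = 2, matching y values: none (0 points).
  x = 4: rhs = 16, matching y values: 4, 15 (2 points).
  x = 5: rhs = 16, matching y values: 4, 15 (2 points).
  x = 6: rhs = 8, matching y values: none (0 points).
  x = 7: rhs = 17, matching y values: 6, 13 (2 points).
  x = 8: rhs = 11, matching y values: 7, 12 (2 points).
  x = 9: rhs = 15, matching y values: none (0 points).
  x = 10: rhs = 16, matching y values: 4, 15 (2 points).
  x = 11: rhs = 1, matching y values: 1, 18 (2 points).
  x = 12: rhs = 14, matching y values: none (0 points).
  x = 13: rhs = 4, matching y values: 2, 17 (2 points).
  x = 14: rhs = 15, matching y values: none (0 points).
  x = 15: rhs = 15, matching y values: none (0 points).
  x = 16: rhs = 10, matching y values: none (0 points).
  x = 17: rhs = 6, matching y values: 5, 14 (2 points).
  x = 18: rhs = 9, matching y values: 3, 16 (2 points).
Total affine count: 22.
Full point count |E(F_19)| = 22 + 1 = 23.
Hasse bound: |23 − (19+1)| = |3| = 3 ≤ 2√19 ≈ 8.7178 ✓.


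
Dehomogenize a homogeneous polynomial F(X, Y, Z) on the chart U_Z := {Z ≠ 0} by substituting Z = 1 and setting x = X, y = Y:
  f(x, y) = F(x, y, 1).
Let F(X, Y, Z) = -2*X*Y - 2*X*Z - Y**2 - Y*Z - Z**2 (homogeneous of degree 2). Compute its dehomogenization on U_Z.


f(x, y) = -2*x*y - 2*x - y**2 - y - 1

On U_Z we set Z = 1. Each monomial c·X^i·Y^j·Z^k in F becomes c·x^i·y^j·1^k = c·x^i·y^j.
Substituting Z = 1: F(X, Y, 1) = -2*x*y - 2*x - y**2 - y - 1.
Note: deg(f) ≤ deg(F) = 2; strict inequality happens when F is divisible by Z (lost terms).


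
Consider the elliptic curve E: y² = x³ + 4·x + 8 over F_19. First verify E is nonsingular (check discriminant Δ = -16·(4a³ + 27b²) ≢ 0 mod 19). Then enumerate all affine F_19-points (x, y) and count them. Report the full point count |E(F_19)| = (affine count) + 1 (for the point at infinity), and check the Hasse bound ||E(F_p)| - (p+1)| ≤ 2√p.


Affine points = {(2, 9), (2, 10), (3, 3), (3, 16), (5, 1), (5, 18), (6, 1), (6, 18), (8, 1), (8, 18), (12, 6), (12, 13), (15, 2), (15, 17), (16, 8), (16, 11), (17, 7), (17, 12)}; affine count = 18; |E(F_19)| = 19.

Discriminant check: Δ ∝ 4a³ + 27b² = 4·4³ + 27·8² = 4·64 + 27·64 ≡ 8 (mod 19). Nonzero ⇒ E is nonsingular.
For each x ∈ F_19, compute rhs = x³ + 4·x + 8 mod 19, then count y ∈ F_19 with y² ≡ rhs.
  x = 0: rhs = 8, matching y values: none (0 points).
  x = 1: rhs = 13, matching y values: none (0 points).
  x = 2: rhs = 5, matching y values: 9, 10 (2 points).
  x = 3: rhs = 9, matching y values: 3, 16 (2 points).
  x = 4: rhs = 12, matching y values: none (0 points).
  x = 5: rhs = 1, matching y values: 1, 18 (2 points).
  x = 6: rhs = 1, matching y values: 1, 18 (2 points).
  x = 7: rhs = 18, matching y values: none (0 points).
  x = 8: rhs = 1, matching y values: 1, 18 (2 points).
  x = 9: rhs = 13, matching y values: none (0 points).
  x = 10: rhs = 3, matching y values: none (0 points).
  x = 11: rhs = 15, matching y values: none (0 points).
  x = 12: rhs = 17, matching y values: 6, 13 (2 points).
  x = 13: rhs = 15, matching y values: none (0 points).
  x = 14: rhs = 15, matching y values: none (0 points).
  x = 15: rhs = 4, matching y values: 2, 17 (2 points).
  x = 16: rhs = 7, matching y values: 8, 11 (2 points).
  x = 17: rhs = 11, matching y values: 7, 12 (2 points).
  x = 18: rhs = 3, matching y values: none (0 points).
Total affine count: 18.
Full point count |E(F_19)| = 18 + 1 = 19.
Hasse bound: |19 − (19+1)| = |-1| = 1 ≤ 2√19 ≈ 8.7178 ✓.


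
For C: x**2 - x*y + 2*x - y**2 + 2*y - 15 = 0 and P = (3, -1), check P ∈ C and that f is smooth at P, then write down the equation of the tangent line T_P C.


Tangent line at P: 9*x + y - 26 = 0.

Step 1: f(3, -1) = 0, so P lies on C.
Step 2: partial derivatives
  f_x(x, y) = 2*x - y + 2, f_y(x, y) = -x - 2*y + 2.
  f_x(P) = 9, f_y(P) = 1 (gradient nonzero, so P is smooth).
Step 3: tangent line at P: 9·(x − 3) + 1·(y − -1) = 0.
Expanding: 9*x + y - 26 = 0.


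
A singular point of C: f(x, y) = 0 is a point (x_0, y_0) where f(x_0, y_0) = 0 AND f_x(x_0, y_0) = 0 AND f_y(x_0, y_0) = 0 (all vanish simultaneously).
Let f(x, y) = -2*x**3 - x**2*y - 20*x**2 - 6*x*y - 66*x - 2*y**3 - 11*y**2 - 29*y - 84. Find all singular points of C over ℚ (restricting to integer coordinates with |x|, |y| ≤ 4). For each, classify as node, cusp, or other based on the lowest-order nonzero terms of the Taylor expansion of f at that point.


Singular points: {(-3, -2)}; classification: cusp.

Compute partial derivatives:
  f_x = -6*x**2 - 2*x*y - 40*x - 6*y - 66.
  f_y = -x**2 - 6*x - 6*y**2 - 22*y - 29.
Scan x_0 ∈ {−4, ..., 4}. For each x_0, f_y(x_0, y) is a polynomial in y; find its integer roots y ∈ {−4, ..., 4}, then test f_x and f at those candidates.
  x = -4: f_y(-4, y) = -6*y**2 - 22*y - 21; no integer root y with |y| ≤ 4.
  x = -3: f_y(-3, y) = -6*y**2 - 22*y - 20; vanishes at y ∈ {-2}. (-3, -2): f_x = 0, f = 0 — SINGULAR.
  x = -2: f_y(-2, y) = -6*y**2 - 22*y - 21; no integer root y with |y| ≤ 4.
  x = -1: f_y(-1, y) = -6*y**2 - 22*y - 24; no integer root y with |y| ≤ 4.
  x = 0: f_y(0, y) = -6*y**2 - 22*y - 29; no integer root y with |y| ≤ 4.
  x = 1: f_y(1, y) = -6*y**2 - 22*y - 36; no integer root y with |y| ≤ 4.
  x = 2: f_y(2, y) = -6*y**2 - 22*y - 45; no integer root y with |y| ≤ 4.
  x = 3: f_y(3, y) = -6*y**2 - 22*y - 56; no integer root y with |y| ≤ 4.
  x = 4: f_y(4, y) = -6*y**2 - 22*y - 69; no integer root y with |y| ≤ 4.
Only singular point on the grid: (-3, -2).
Classify: substitute x = -3 + u, y = -2 + v and expand: f = -2*u**3 - u**2*v - 2*v**3 + v**2.
No constant or linear terms (consistent with a singular point). Quadratic part: v**2. Cubic part: -2*u**3 - u**2*v - 2*v**3.
The quadratic part v**2 is a perfect square, so there is a single (double) tangent line v = 0, i.e. y = -2. Restricting the cubic part to that line (v = 0) leaves -2*u**3 ≠ 0, so f is not divisible by v and the branch is v² ≈ 2*u**3 to lowest order — this is a cusp.
Classification: cusp.


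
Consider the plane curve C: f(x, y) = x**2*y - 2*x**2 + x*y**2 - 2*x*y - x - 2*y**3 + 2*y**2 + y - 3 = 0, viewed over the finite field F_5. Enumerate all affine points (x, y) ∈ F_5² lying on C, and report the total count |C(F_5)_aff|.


Affine F_5-points: {(0, 4), (1, 1), (1, 2), (2, 1), (4, 4)}; count = 5.

For each of the 25 pairs (x, y) ∈ F_5², evaluate f(x, y) mod 5. Record the zeros.
  x = 0: [0↦2, 1↦3, 2↦1, 3↦4, 4↦0]  zeros at y ∈ {4}
  x = 1: [0↦4, 1↦0, 2↦0, 3↦2, 4↦4]  zeros at y ∈ {1, 2}
  x = 2: [0↦2, 1↦0, 2↦4, 3↦2, 4↦2]  zeros at y ∈ {1}
  x = 3: [0↦1, 1↦3, 2↦3, 3↦4, 4↦4]  zeros at y ∈ ∅
  x = 4: [0↦1, 1↦4, 2↦2, 3↦3, 4↦0]  zeros at y ∈ {4}
Collecting zeros: affine points = {(0, 4), (1, 1), (1, 2), (2, 1), (4, 4)}.
Total count |C(F_5)_aff| = 5.


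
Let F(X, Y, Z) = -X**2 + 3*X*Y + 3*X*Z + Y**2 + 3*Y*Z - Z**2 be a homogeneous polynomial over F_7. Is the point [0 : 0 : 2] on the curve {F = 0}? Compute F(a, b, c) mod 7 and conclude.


F(0,0,2) ≡ 3 (mod 7); P is NOT on the curve.

Evaluate F(0, 0, 2) term-by-term (mod 7).
  -X**2 ↦ -1·0·1·1 = 0
  3*X*Y ↦ 3·0·0·1 = 0
  3*X*Z ↦ 3·0·1·2 = 0
  Y**2 ↦ 1·1·0·1 = 0
  3*Y*Z ↦ 3·1·0·2 = 0
  -Z**2 ↦ -1·1·1·4 = -4
Sum: F(0, 0, 2) = (0) + (0) + (0) + (0) + (0) + (-4) = -4.
Reducing mod 7: -4 ≡ 3 (mod 7).
Since F(a, b, c) ≡ 3 ≠ 0 (mod 7), P does NOT lie on the curve.


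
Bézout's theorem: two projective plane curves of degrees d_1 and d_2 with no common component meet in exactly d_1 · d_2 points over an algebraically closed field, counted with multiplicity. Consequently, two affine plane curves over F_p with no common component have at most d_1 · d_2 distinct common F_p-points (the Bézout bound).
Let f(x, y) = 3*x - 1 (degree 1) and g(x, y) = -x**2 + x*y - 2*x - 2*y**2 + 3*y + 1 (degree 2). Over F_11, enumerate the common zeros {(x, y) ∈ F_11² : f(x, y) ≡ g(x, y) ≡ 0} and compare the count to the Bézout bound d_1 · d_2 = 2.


Common zeros: ∅; count = 0; Bézout bound = 2.

deg(f) = 1, deg(g) = 2, so Bézout bound = 2.
Scan x ∈ F_11. For each x, list the y ∈ F_11 with f(x, y) ≡ 0 and those with g(x, y) ≡ 0 (mod 11); the common zeros in that column are the intersection.
  x = 0: f ≡ 0 at y ∈ ∅; g ≡ 0 at y ∈ ∅; common: ∅.
  x = 1: f ≡ 0 at y ∈ ∅; g ≡ 0 at y ∈ {1}; common: ∅.
  x = 2: f ≡ 0 at y ∈ ∅; g ≡ 0 at y ∈ ∅; common: ∅.
  x = 3: f ≡ 0 at y ∈ ∅; g ≡ 0 at y ∈ {4, 10}; common: ∅.
  x = 4: f ≡ 0 at y ∈ {0, 1, 2, 3, 4, 5, 6, 7, 8, 9, 10}; g ≡ 0 at y ∈ ∅; common: ∅.
  x = 5: f ≡ 0 at y ∈ ∅; g ≡ 0 at y ∈ {5, 10}; common: ∅.
  x = 6: f ≡ 0 at y ∈ ∅; g ≡ 0 at y ∈ ∅; common: ∅.
  x = 7: f ≡ 0 at y ∈ ∅; g ≡ 0 at y ∈ {8}; common: ∅.
  x = 8: f ≡ 0 at y ∈ ∅; g ≡ 0 at y ∈ ∅; common: ∅.
  x = 9: f ≡ 0 at y ∈ ∅; g ≡ 0 at y ∈ {1, 5}; common: ∅.
  x = 10: f ≡ 0 at y ∈ ∅; g ≡ 0 at y ∈ {4, 8}; common: ∅.
Collecting: common zeros = ∅, so the count is 0.
Comparison with the Bézout bound: 0 ≤ 2 = deg(f)·deg(g), as expected for curves with no common component (the affine F_11-count falls short of the bound because intersections may lie at infinity, over extension fields, or carry multiplicity).


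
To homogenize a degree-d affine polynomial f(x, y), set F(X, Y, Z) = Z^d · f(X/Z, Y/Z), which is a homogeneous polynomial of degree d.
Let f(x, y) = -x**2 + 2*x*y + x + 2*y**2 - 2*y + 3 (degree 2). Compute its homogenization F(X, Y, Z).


F(X, Y, Z) = -X**2 + 2*X*Y + X*Z + 2*Y**2 - 2*Y*Z + 3*Z**2

deg(f) = 2.
Substitute x = X/Z, y = Y/Z into f, then multiply by Z^2.
  monomial -1·x^2·y^0 ↦ -1·X^2·Y^0·Z^0.
  monomial 2·x^1·y^1 ↦ 2·X^1·Y^1·Z^0.
  monomial 1·x^1·y^0 ↦ 1·X^1·Y^0·Z^1.
  monomial 2·x^0·y^2 ↦ 2·X^0·Y^2·Z^0.
  monomial -2·x^0·y^1 ↦ -2·X^0·Y^1·Z^1.
  monomial 3·x^0·y^0 ↦ 3·X^0·Y^0·Z^2.
Collecting: F(X, Y, Z) = -X**2 + 2*X*Y + X*Z + 2*Y**2 - 2*Y*Z + 3*Z**2.


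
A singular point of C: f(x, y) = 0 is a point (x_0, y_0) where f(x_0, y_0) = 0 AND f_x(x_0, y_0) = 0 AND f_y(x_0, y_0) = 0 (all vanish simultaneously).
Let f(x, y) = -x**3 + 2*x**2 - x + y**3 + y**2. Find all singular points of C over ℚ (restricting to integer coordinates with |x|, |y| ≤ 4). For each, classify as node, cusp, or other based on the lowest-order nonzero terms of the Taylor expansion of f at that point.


Singular points: {(1, 0)}; classification: node.

Compute partial derivatives:
  f_x = -3*x**2 + 4*x - 1.
  f_y = 3*y**2 + 2*y.
Scan x_0 ∈ {−4, ..., 4}. For each x_0, f_y(x_0, y) is a polynomial in y; find its integer roots y ∈ {−4, ..., 4}, then test f_x and f at those candidates.
  x = -4: f_y(-4, y) = 3*y**2 + 2*y; vanishes at y ∈ {0}. (-4, 0): f_x = -65 ≠ 0.
  x = -3: f_y(-3, y) = 3*y**2 + 2*y; vanishes at y ∈ {0}. (-3, 0): f_x = -40 ≠ 0.
  x = -2: f_y(-2, y) = 3*y**2 + 2*y; vanishes at y ∈ {0}. (-2, 0): f_x = -21 ≠ 0.
  x = -1: f_y(-1, y) = 3*y**2 + 2*y; vanishes at y ∈ {0}. (-1, 0): f_x = -8 ≠ 0.
  x = 0: f_y(0, y) = 3*y**2 + 2*y; vanishes at y ∈ {0}. (0, 0): f_x = -1 ≠ 0.
  x = 1: f_y(1, y) = 3*y**2 + 2*y; vanishes at y ∈ {0}. (1, 0): f_x = 0, f = 0 — SINGULAR.
  x = 2: f_y(2, y) = 3*y**2 + 2*y; vanishes at y ∈ {0}. (2, 0): f_x = -5 ≠ 0.
  x = 3: f_y(3, y) = 3*y**2 + 2*y; vanishes at y ∈ {0}. (3, 0): f_x = -16 ≠ 0.
  x = 4: f_y(4, y) = 3*y**2 + 2*y; vanishes at y ∈ {0}. (4, 0): f_x = -33 ≠ 0.
Only singular point on the grid: (1, 0).
Classify: substitute x = 1 + u, y = 0 + v and expand: f = -u**3 - u**2 + v**3 + v**2.
No constant or linear terms (consistent with a singular point). Quadratic part: -u**2 + v**2. Cubic part: -u**3 + v**3.
The quadratic part v**2 - u**2 = (v − u)(v + u) splits into two distinct linear factors, so there are two distinct tangent lines y − 0 = ±(x − 1) — this is a node (ordinary double point).
Classification: node.


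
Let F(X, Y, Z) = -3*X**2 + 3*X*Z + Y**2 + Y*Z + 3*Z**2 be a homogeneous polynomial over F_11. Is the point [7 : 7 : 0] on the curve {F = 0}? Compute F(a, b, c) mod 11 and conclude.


F(7,7,0) ≡ 1 (mod 11); P is NOT on the curve.

Evaluate F(7, 7, 0) term-by-term (mod 11).
  -3*X**2 ↦ -3·49·1·1 = -147
  3*X*Z ↦ 3·7·1·0 = 0
  Y**2 ↦ 1·1·49·1 = 49
  Y*Z ↦ 1·1·7·0 = 0
  3*Z**2 ↦ 3·1·1·0 = 0
Sum: F(7, 7, 0) = (-147) + (0) + (49) + (0) + (0) = -98.
Reducing mod 11: -98 ≡ 1 (mod 11).
Since F(a, b, c) ≡ 1 ≠ 0 (mod 11), P does NOT lie on the curve.


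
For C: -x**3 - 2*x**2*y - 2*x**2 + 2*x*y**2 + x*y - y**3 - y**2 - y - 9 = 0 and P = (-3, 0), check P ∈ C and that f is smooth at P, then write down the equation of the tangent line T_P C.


Tangent line at P: -15*x - 22*y - 45 = 0.

Step 1: f(-3, 0) = 0, so P lies on C.
Step 2: partial derivatives
  f_x(x, y) = -3*x**2 - 4*x*y - 4*x + 2*y**2 + y, f_y(x, y) = -2*x**2 + 4*x*y + x - 3*y**2 - 2*y - 1.
  f_x(P) = -15, f_y(P) = -22 (gradient nonzero, so P is smooth).
Step 3: tangent line at P: -15·(x − -3) + -22·(y − 0) = 0.
Expanding: -15*x - 22*y - 45 = 0.


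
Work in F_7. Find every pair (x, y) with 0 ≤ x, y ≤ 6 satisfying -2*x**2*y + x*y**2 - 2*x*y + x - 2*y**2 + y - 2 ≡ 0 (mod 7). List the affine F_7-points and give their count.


Affine F_7-points: {(2, 0), (3, 1), (4, 1), (5, 3), (5, 5), (6, 6)}; count = 6.

For each of the 49 pairs (x, y) ∈ F_7², evaluate f(x, y) mod 7. Record the zeros.
  x = 0: [0↦5, 1↦4, 2↦6, 3↦4, 4↦5, 5↦2, 6↦2]  zeros at y ∈ ∅
  x = 1: [0↦6, 1↦2, 2↦3, 3↦2, 4↦6, 5↦1, 6↦1]  zeros at y ∈ ∅
  x = 2: [0↦0, 1↦3, 2↦6, 3↦2, 4↦5, 5↦1, 6↦4]  zeros at y ∈ {0}
  x = 3: [0↦1, 1↦0, 2↦1, 3↦4, 4↦2, 5↦2, 6↦4]  zeros at y ∈ {1}
  x = 4: [0↦2, 1↦0, 2↦2, 3↦1, 4↦4, 5↦4, 6↦1]  zeros at y ∈ {1}
  x = 5: [0↦3, 1↦3, 2↦2, 3↦0, 4↦4, 5↦0, 6↦2]  zeros at y ∈ {3, 5}
  x = 6: [0↦4, 1↦2, 2↦1, 3↦1, 4↦2, 5↦4, 6↦0]  zeros at y ∈ {6}
Collecting zeros: affine points = {(2, 0), (3, 1), (4, 1), (5, 3), (5, 5), (6, 6)}.
Total count |C(F_7)_aff| = 6.


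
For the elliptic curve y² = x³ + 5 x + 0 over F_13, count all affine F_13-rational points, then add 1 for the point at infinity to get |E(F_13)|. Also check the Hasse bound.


Affine points = {(0, 0), (3, 4), (3, 9), (6, 5), (6, 8), (7, 1), (7, 12), (10, 6), (10, 7)}; affine count = 9; |E(F_13)| = 10.

Discriminant check: Δ ∝ 4a³ + 27b² = 4·5³ + 27·0² = 4·125 + 27·0 ≡ 6 (mod 13). Nonzero ⇒ E is nonsingular.
For each x ∈ F_13, compute rhs = x³ + 5·x + 0 mod 13, then count y ∈ F_13 with y² ≡ rhs.
  x = 0: rhs = 0, matching y values: 0 (1 points).
  x = 1: rhs = 6, matching y values: none (0 points).
  x = 2: rhs = 5, matching y values: none (0 points).
  x = 3: rhs = 3, matching y values: 4, 9 (2 points).
  x = 4: rhs = 6, matching y values: none (0 points).
  x = 5: rhs = 7, matching y values: none (0 points).
  x = 6: rhs = 12, matching y values: 5, 8 (2 points).
  x = 7: rhs = 1, matching y values: 1, 12 (2 points).
  x = 8: rhs = 6, matching y values: none (0 points).
  x = 9: rhs = 7, matching y values: none (0 points).
  x = 10: rhs = 10, matching y values: 6, 7 (2 points).
  x = 11: rhs = 8, matching y values: none (0 points).
  x = 12: rhs = 7, matching y values: none (0 points).
Total affine count: 9.
Full point count |E(F_13)| = 9 + 1 = 10.
Hasse bound: |10 − (13+1)| = |-4| = 4 ≤ 2√13 ≈ 7.2111 ✓.


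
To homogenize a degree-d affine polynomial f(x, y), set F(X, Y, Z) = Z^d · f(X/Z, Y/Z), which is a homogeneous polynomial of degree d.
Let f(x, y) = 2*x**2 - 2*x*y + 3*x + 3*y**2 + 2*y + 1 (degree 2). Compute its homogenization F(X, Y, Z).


F(X, Y, Z) = 2*X**2 - 2*X*Y + 3*X*Z + 3*Y**2 + 2*Y*Z + Z**2

deg(f) = 2.
Substitute x = X/Z, y = Y/Z into f, then multiply by Z^2.
  monomial 2·x^2·y^0 ↦ 2·X^2·Y^0·Z^0.
  monomial -2·x^1·y^1 ↦ -2·X^1·Y^1·Z^0.
  monomial 3·x^1·y^0 ↦ 3·X^1·Y^0·Z^1.
  monomial 3·x^0·y^2 ↦ 3·X^0·Y^2·Z^0.
  monomial 2·x^0·y^1 ↦ 2·X^0·Y^1·Z^1.
  monomial 1·x^0·y^0 ↦ 1·X^0·Y^0·Z^2.
Collecting: F(X, Y, Z) = 2*X**2 - 2*X*Y + 3*X*Z + 3*Y**2 + 2*Y*Z + Z**2.


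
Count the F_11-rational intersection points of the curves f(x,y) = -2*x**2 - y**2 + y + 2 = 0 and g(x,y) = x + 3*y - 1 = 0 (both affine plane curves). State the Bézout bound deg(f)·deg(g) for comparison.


Common zeros: {(1, 0), (3, 3)}; count = 2; Bézout bound = 2.

deg(f) = 2, deg(g) = 1, so Bézout bound = 2.
Scan x ∈ F_11. For each x, list the y ∈ F_11 with f(x, y) ≡ 0 and those with g(x, y) ≡ 0 (mod 11); the common zeros in that column are the intersection.
  x = 0: f ≡ 0 at y ∈ {2, 10}; g ≡ 0 at y ∈ {4}; common: ∅.
  x = 1: f ≡ 0 at y ∈ {0, 1}; g ≡ 0 at y ∈ {0}; common: {0}.
  x = 2: f ≡ 0 at y ∈ ∅; g ≡ 0 at y ∈ {7}; common: ∅.
  x = 3: f ≡ 0 at y ∈ {3, 9}; g ≡ 0 at y ∈ {3}; common: {3}.
  x = 4: f ≡ 0 at y ∈ ∅; g ≡ 0 at y ∈ {10}; common: ∅.
  x = 5: f ≡ 0 at y ∈ ∅; g ≡ 0 at y ∈ {6}; common: ∅.
  x = 6: f ≡ 0 at y ∈ ∅; g ≡ 0 at y ∈ {2}; common: ∅.
  x = 7: f ≡ 0 at y ∈ ∅; g ≡ 0 at y ∈ {9}; common: ∅.
  x = 8: f ≡ 0 at y ∈ {3, 9}; g ≡ 0 at y ∈ {5}; common: ∅.
  x = 9: f ≡ 0 at y ∈ ∅; g ≡ 0 at y ∈ {1}; common: ∅.
  x = 10: f ≡ 0 at y ∈ {0, 1}; g ≡ 0 at y ∈ {8}; common: ∅.
Collecting: common zeros = {(1, 0), (3, 3)}, so the count is 2.
Comparison with the Bézout bound: 2 ≤ 2 = deg(f)·deg(g), as expected for curves with no common component (the bound is attained).


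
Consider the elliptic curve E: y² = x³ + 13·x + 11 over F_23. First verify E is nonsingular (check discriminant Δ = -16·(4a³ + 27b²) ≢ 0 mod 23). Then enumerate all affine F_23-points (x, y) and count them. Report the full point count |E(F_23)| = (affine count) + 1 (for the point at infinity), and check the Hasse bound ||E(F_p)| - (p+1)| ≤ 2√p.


Affine points = {(1, 5), (1, 18), (3, 10), (3, 13), (4, 9), (4, 14), (6, 11), (6, 12), (7, 10), (7, 13), (8, 11), (8, 12), (9, 11), (9, 12), (11, 6), (11, 17), (12, 3), (12, 20), (13, 10), (13, 13), (14, 4), (14, 19), (15, 4), (15, 19), (17, 4), (17, 19), (21, 0)}; affine count = 27; |E(F_23)| = 28.

Discriminant check: Δ ∝ 4a³ + 27b² = 4·13³ + 27·11² = 4·2197 + 27·121 ≡ 3 (mod 23). Nonzero ⇒ E is nonsingular.
For each x ∈ F_23, compute rhs = x³ + 13·x + 11 mod 23, then count y ∈ F_23 with y² ≡ rhs.
  x = 0: rhs = 11, matching y values: none (0 points).
  x = 1: rhs = 2, matching y values: 5, 18 (2 points).
  x = 2: rhs = 22, matching y values: none (0 points).
  x = 3: rhs = 8, matching y values: 10, 13 (2 points).
  x = 4: rhs = 12, matching y values: 9, 14 (2 points).
  x = 5: rhs = 17, matching y values: none (0 points).
  x = 6: rhs = 6, matching y values: 11, 12 (2 points).
  x = 7: rhs = 8, matching y values: 10, 13 (2 points).
  x = 8: rhs = 6, matching y values: 11, 12 (2 points).
  x = 9: rhs = 6, matching y values: 11, 12 (2 points).
  x = 10: rhs = 14, matching y values: none (0 points).
  x = 11: rhs = 13, matching y values: 6, 17 (2 points).
  x = 12: rhs = 9, matching y values: 3, 20 (2 points).
  x = 13: rhs = 8, matching y values: 10, 13 (2 points).
  x = 14: rhs = 16, matching y values: 4, 19 (2 points).
  x = 15: rhs = 16, matching y values: 4, 19 (2 points).
  x = 16: rhs = 14, matching y values: none (0 points).
  x = 17: rhs = 16, matching y values: 4, 19 (2 points).
  x = 18: rhs = 5, matching y values: none (0 points).
  x = 19: rhs = 10, matching y values: none (0 points).
  x = 20: rhs = 14, matching y values: none (0 points).
  x = 21: rhs = 0, matching y values: 0 (1 points).
  x = 22: rhs = 20, matching y values: none (0 points).
Total affine count: 27.
Full point count |E(F_23)| = 27 + 1 = 28.
Hasse bound: |28 − (23+1)| = |4| = 4 ≤ 2√23 ≈ 9.5917 ✓.


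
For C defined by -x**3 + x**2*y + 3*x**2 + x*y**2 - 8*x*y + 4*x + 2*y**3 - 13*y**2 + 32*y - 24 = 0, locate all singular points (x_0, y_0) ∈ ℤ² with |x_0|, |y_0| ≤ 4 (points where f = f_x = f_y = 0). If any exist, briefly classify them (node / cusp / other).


Singular points: {(2, 2)}; classification: node.

Compute partial derivatives:
  f_x = -3*x**2 + 2*x*y + 6*x + y**2 - 8*y + 4.
  f_y = x**2 + 2*x*y - 8*x + 6*y**2 - 26*y + 32.
Scan x_0 ∈ {−4, ..., 4}. For each x_0, f_y(x_0, y) is a polynomial in y; find its integer roots y ∈ {−4, ..., 4}, then test f_x and f at those candidates.
  x = -4: f_y(-4, y) = 6*y**2 - 34*y + 80; no integer root y with |y| ≤ 4.
  x = -3: f_y(-3, y) = 6*y**2 - 32*y + 65; no integer root y with |y| ≤ 4.
  x = -2: f_y(-2, y) = 6*y**2 - 30*y + 52; no integer root y with |y| ≤ 4.
  x = -1: f_y(-1, y) = 6*y**2 - 28*y + 41; no integer root y with |y| ≤ 4.
  x = 0: f_y(0, y) = 6*y**2 - 26*y + 32; no integer root y with |y| ≤ 4.
  x = 1: f_y(1, y) = 6*y**2 - 24*y + 25; no integer root y with |y| ≤ 4.
  x = 2: f_y(2, y) = 6*y**2 - 22*y + 20; vanishes at y ∈ {2}. (2, 2): f_x = 0, f = 0 — SINGULAR.
  x = 3: f_y(3, y) = 6*y**2 - 20*y + 17; no integer root y with |y| ≤ 4.
  x = 4: f_y(4, y) = 6*y**2 - 18*y + 16; no integer root y with |y| ≤ 4.
Only singular point on the grid: (2, 2).
Classify: substitute x = 2 + u, y = 2 + v and expand: f = -u**3 + u**2*v - u**2 + u*v**2 + 2*v**3 + v**2.
No constant or linear terms (consistent with a singular point). Quadratic part: -u**2 + v**2. Cubic part: -u**3 + u**2*v + u*v**2 + 2*v**3.
The quadratic part v**2 - u**2 = (v − u)(v + u) splits into two distinct linear factors, so there are two distinct tangent lines y − 2 = ±(x − 2) — this is a node (ordinary double point).
Classification: node.
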